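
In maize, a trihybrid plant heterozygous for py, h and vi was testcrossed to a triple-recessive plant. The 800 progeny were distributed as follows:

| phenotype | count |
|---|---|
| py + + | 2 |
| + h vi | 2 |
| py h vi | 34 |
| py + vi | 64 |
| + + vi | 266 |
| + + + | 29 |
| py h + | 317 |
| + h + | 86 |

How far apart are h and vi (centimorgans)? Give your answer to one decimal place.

The two most frequent reciprocal classes, py h + and + + vi, are the parental types, so the F1 was py h + / + + vi.
The two rarest classes, py + + and + h vi, are the double crossovers. Comparing them with the parentals, only the h allele has switched, so h is the middle locus and the order is py – h – vi.
Crossovers in the h–vi interval produce the single-crossover classes py h vi and + + + (34 + 29 = 63) plus the double crossovers (4).
RF(h–vi) = (63 + 4) / 800 = 67/800 = 0.0838 → 8.4 centimorgans.

8.4 centimorgans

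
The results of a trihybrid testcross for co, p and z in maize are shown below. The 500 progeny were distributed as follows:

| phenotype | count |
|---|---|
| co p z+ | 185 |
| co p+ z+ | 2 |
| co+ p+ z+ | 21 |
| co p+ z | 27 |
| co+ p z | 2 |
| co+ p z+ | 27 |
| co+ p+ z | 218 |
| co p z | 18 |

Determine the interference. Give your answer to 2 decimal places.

0.20

The two most frequent reciprocal classes, co p z+ and co+ p+ z, are the parental types, so the F1 was co p z+ / co+ p+ z.
The two rarest classes, co p+ z+ and co+ p z, are the double crossovers. Comparing them with the parentals, only the p allele has switched, so p is the middle locus and the order is z – p – co.
z–p: (39 + 4)/500 = 0.0860; p–co: (54 + 4)/500 = 0.1160.
Expected DCO frequency = 0.0860 × 0.1160 ≈ 0.00998; observed = 4/500 ≈ 0.00800.
Coefficient of coincidence = 0.00800/0.00998 ≈ 0.80; interference = 1 − 0.80 = 0.20.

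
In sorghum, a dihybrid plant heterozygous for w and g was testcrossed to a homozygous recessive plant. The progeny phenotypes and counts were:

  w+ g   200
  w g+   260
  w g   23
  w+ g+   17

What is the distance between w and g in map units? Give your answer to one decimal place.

8.0 map units

The two most frequent classes, w+ g (200) and w g+ (260), are the parental types, so the F1 was w+ g / w g+.
The recombinant classes are w+ g+ and w g: 17 + 23 = 40.
Recombination frequency = 40/500 = 0.0800 ≈ 8.0%, i.e. 8.0 map units.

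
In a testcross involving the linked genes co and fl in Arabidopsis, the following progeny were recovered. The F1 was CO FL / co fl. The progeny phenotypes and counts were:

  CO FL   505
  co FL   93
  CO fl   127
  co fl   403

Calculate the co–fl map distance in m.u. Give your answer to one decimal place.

19.5 m.u.

The recombinant classes are CO fl and co FL: 127 + 93 = 220.
Recombination frequency = 220/1128 = 0.1950 ≈ 19.5%, i.e. 19.5 m.u.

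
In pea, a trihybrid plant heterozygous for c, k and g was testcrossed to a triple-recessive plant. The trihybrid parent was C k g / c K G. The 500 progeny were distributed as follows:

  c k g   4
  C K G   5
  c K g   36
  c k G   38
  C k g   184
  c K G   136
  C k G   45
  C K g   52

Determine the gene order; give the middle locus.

The two rarest classes, c k g and C K G, are the double crossovers. Comparing them with the parentals, only the c allele has switched, so c is the middle locus and the order is k – c – g.

c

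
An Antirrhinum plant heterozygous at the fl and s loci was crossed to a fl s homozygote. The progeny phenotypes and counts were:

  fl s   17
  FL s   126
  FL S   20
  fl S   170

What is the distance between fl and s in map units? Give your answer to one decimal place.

11.1 map units

The two most frequent classes, FL s (126) and fl S (170), are the parental types, so the F1 was FL s / fl S.
The recombinant classes are FL S and fl s: 20 + 17 = 37.
Recombination frequency = 37/333 = 0.1111 ≈ 11.1%, i.e. 11.1 map units.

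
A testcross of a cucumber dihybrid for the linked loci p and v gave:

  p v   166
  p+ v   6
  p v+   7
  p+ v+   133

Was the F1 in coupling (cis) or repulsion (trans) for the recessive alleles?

The two most frequent classes are p+ v+ (133) and p v (166); these are the parental (non-recombinant) types.
So the F1 carried p+ v+ on one chromosome and p v on the other — the recessive alleles are on the same chromosome (cis / coupling).

cis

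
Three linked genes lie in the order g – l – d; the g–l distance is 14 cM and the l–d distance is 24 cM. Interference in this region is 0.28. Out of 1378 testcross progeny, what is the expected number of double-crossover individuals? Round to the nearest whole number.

33

Map distances give recombination frequencies of 0.140 and 0.240 for the two intervals.
With interference 0.28 (so coincidence = 0.72), expected double-crossover frequency = 0.140 × 0.240 × 0.72 = 0.02419.
Expected number = 0.02419 × 1378 = 33.34 ≈ 33.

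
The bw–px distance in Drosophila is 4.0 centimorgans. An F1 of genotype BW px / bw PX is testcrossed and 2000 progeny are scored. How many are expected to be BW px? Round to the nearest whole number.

960

A map distance of 4.0 centimorgans corresponds to a recombination frequency of 0.040.
The F1 is BW px / bw PX, so BW px is a parental gamete class with expected frequency (1 − r)/2 = 0.960/2 = 0.4800.
Expected number = 0.4800 × 2000 = 960.00 ≈ 960.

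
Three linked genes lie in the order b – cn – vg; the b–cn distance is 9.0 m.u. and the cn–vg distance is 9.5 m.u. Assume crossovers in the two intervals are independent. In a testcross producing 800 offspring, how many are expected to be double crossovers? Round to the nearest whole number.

7

Map distances give recombination frequencies of 0.090 and 0.095 for the two intervals.
With no interference, expected double-crossover frequency = 0.090 × 0.095 = 0.00855.
Expected number = 0.00855 × 800 = 6.84 ≈ 7.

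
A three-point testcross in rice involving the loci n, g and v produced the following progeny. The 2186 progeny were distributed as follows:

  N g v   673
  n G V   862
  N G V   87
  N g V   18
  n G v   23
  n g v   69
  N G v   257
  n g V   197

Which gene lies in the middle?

v

The two most frequent reciprocal classes, N g v and n G V, are the parental types, so the F1 was N g v / n G V.
The two rarest classes, N g V and n G v, are the double crossovers. Comparing them with the parentals, only the v allele has switched, so v is the middle locus and the order is g – v – n.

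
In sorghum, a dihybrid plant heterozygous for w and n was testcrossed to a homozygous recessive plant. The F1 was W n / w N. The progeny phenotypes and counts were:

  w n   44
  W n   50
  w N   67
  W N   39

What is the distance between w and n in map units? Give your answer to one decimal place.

41.5 map units

The recombinant classes are W N and w n: 39 + 44 = 83.
Recombination frequency = 83/200 = 0.4150 ≈ 41.5%, i.e. 41.5 map units.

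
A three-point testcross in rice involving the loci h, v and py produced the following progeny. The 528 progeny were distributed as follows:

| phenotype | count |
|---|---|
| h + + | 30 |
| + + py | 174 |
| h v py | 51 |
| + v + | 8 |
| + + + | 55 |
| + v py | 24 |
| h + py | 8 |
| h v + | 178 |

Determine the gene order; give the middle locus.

h

The two most frequent reciprocal classes, h v + and + + py, are the parental types, so the F1 was h v + / + + py.
The two rarest classes, + v + and h + py, are the double crossovers. Comparing them with the parentals, only the h allele has switched, so h is the middle locus and the order is py – h – v.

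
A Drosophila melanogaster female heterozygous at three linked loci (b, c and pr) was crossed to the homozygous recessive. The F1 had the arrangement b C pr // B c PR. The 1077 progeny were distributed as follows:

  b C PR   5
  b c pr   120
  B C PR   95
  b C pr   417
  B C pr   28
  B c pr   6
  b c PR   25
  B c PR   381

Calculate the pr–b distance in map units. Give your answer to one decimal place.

The two rarest classes, b C PR and B c pr, are the double crossovers. Comparing them with the parentals, only the pr allele has switched, so pr is the middle locus and the order is b – pr – c.
Crossovers in the b–pr interval produce the single-crossover classes B C pr and b c PR (28 + 25 = 53) plus the double crossovers (11).
RF(b–pr) = (53 + 11) / 1077 = 64/1077 = 0.0594 → 5.9 map units.

5.9 map units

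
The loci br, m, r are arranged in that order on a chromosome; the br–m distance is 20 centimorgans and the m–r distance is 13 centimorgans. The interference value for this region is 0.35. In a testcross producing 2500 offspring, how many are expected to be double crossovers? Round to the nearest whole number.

Map distances give recombination frequencies of 0.200 and 0.130 for the two intervals.
With interference 0.35 (so coincidence = 0.65), expected double-crossover frequency = 0.200 × 0.130 × 0.65 = 0.01690.
Expected number = 0.01690 × 2500 = 42.25 ≈ 42.

42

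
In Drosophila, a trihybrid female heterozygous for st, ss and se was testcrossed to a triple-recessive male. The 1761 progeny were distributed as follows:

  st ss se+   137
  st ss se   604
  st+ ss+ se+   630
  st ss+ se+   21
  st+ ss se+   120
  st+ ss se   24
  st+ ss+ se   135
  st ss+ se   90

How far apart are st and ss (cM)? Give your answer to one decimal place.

The two most frequent reciprocal classes, st ss se and st+ ss+ se+, are the parental types, so the F1 was st ss se / st+ ss+ se+.
The two rarest classes, st+ ss se and st ss+ se+, are the double crossovers. Comparing them with the parentals, only the st allele has switched, so st is the middle locus and the order is se – st – ss.
Crossovers in the st–ss interval produce the single-crossover classes st ss+ se and st+ ss se+ (90 + 120 = 210) plus the double crossovers (45).
RF(st–ss) = (210 + 45) / 1761 = 255/1761 = 0.1448 → 14.5 cM.

14.5 cM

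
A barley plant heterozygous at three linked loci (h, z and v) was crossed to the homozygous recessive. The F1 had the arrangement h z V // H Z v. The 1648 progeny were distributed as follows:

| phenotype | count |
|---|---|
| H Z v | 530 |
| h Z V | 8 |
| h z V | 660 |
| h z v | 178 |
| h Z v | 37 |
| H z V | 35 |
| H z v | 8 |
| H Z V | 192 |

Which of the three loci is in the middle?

z

The two rarest classes, h Z V and H z v, are the double crossovers. Comparing them with the parentals, only the z allele has switched, so z is the middle locus and the order is v – z – h.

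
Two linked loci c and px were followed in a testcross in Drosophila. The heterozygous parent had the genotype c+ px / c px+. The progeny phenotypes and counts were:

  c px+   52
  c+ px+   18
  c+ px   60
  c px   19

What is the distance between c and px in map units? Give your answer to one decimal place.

24.8 map units

The recombinant classes are c+ px+ and c px: 18 + 19 = 37.
Recombination frequency = 37/149 = 0.2483 ≈ 24.8%, i.e. 24.8 map units.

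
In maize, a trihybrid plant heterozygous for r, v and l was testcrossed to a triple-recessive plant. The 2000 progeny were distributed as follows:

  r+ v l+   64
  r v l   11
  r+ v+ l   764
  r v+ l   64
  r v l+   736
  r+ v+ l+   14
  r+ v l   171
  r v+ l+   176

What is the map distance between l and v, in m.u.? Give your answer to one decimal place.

The two most frequent reciprocal classes, r+ v+ l and r v l+, are the parental types, so the F1 was r+ v+ l / r v l+.
The two rarest classes, r+ v+ l+ and r v l, are the double crossovers. Comparing them with the parentals, only the l allele has switched, so l is the middle locus and the order is v – l – r.
Crossovers in the v–l interval produce the single-crossover classes r+ v l and r v+ l+ (171 + 176 = 347) plus the double crossovers (25).
RF(v–l) = (347 + 25) / 2000 = 372/2000 = 0.1860 → 18.6 m.u.

18.6 m.u.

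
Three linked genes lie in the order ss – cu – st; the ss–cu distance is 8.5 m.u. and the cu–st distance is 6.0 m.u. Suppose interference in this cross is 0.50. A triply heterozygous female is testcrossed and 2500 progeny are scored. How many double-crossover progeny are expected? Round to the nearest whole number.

6

Map distances give recombination frequencies of 0.085 and 0.060 for the two intervals.
With interference 0.50 (so coincidence = 0.50), expected double-crossover frequency = 0.085 × 0.060 × 0.50 = 0.00255.
Expected number = 0.00255 × 2500 = 6.38 ≈ 6.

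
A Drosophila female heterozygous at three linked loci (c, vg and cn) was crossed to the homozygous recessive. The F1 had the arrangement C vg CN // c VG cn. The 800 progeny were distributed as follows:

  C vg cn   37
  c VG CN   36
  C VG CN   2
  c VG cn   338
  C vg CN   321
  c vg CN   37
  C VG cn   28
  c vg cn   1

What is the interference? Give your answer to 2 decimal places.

0.54

The two rarest classes, C VG CN and c vg cn, are the double crossovers. Comparing them with the parentals, only the vg allele has switched, so vg is the middle locus and the order is cn – vg – c.
cn–vg: (73 + 3)/800 = 0.0950; vg–c: (65 + 3)/800 = 0.0850.
Expected DCO frequency = 0.0950 × 0.0850 ≈ 0.00808; observed = 3/800 ≈ 0.00375.
Coefficient of coincidence = 0.00375/0.00808 ≈ 0.46; interference = 1 − 0.46 = 0.54.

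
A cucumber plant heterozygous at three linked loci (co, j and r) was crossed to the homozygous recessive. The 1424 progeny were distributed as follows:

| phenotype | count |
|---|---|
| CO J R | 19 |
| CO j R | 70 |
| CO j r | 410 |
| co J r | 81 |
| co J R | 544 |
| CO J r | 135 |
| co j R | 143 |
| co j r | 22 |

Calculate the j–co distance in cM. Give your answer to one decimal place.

The two most frequent reciprocal classes, co J R and CO j r, are the parental types, so the F1 was co J R / CO j r.
The two rarest classes, CO J R and co j r, are the double crossovers. Comparing them with the parentals, only the co allele has switched, so co is the middle locus and the order is j – co – r.
Crossovers in the j–co interval produce the single-crossover classes co j R and CO J r (143 + 135 = 278) plus the double crossovers (41).
RF(j–co) = (278 + 41) / 1424 = 319/1424 = 0.2240 → 22.4 cM.

22.4 cM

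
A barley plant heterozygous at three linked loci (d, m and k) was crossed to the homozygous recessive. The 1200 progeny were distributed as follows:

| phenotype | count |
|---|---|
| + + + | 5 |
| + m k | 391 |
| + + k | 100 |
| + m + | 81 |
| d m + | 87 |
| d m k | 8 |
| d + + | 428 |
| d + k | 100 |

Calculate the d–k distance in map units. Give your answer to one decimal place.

The two most frequent reciprocal classes, + m k and d + +, are the parental types, so the F1 was + m k / d + +.
The two rarest classes, d m k and + + +, are the double crossovers. Comparing them with the parentals, only the d allele has switched, so d is the middle locus and the order is m – d – k.
Crossovers in the d–k interval produce the single-crossover classes + m + and d + k (81 + 100 = 181) plus the double crossovers (13).
RF(d–k) = (181 + 13) / 1200 = 194/1200 = 0.1617 → 16.2 map units.

16.2 map units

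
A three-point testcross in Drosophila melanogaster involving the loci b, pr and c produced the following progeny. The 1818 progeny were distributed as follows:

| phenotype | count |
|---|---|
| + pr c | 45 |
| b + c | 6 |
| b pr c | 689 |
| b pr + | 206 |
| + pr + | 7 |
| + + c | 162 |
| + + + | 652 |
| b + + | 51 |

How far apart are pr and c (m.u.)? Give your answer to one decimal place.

21.0 m.u.

The two most frequent reciprocal classes, + + + and b pr c, are the parental types, so the F1 was + + + / b pr c.
The two rarest classes, + pr + and b + c, are the double crossovers. Comparing them with the parentals, only the pr allele has switched, so pr is the middle locus and the order is c – pr – b.
Crossovers in the c–pr interval produce the single-crossover classes + + c and b pr + (162 + 206 = 368) plus the double crossovers (13).
RF(c–pr) = (368 + 13) / 1818 = 381/1818 = 0.2096 → 21.0 m.u.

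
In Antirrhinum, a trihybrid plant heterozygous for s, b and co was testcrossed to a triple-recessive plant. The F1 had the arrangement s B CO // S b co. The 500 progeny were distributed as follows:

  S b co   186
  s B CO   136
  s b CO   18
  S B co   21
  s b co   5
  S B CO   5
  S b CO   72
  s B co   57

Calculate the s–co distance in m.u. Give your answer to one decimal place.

27.8 m.u.

The two rarest classes, S B CO and s b co, are the double crossovers. Comparing them with the parentals, only the s allele has switched, so s is the middle locus and the order is co – s – b.
Crossovers in the co–s interval produce the single-crossover classes s B co and S b CO (57 + 72 = 129) plus the double crossovers (10).
RF(co–s) = (129 + 10) / 500 = 139/500 = 0.2780 → 27.8 m.u.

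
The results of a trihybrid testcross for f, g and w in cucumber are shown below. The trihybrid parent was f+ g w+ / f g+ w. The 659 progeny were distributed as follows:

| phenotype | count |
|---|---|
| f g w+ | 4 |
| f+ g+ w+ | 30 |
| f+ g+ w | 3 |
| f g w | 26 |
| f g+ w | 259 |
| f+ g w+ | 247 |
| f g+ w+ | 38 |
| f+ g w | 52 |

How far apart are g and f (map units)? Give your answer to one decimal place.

9.6 map units

The two rarest classes, f g w+ and f+ g+ w, are the double crossovers. Comparing them with the parentals, only the f allele has switched, so f is the middle locus and the order is w – f – g.
Crossovers in the f–g interval produce the single-crossover classes f+ g+ w+ and f g w (30 + 26 = 56) plus the double crossovers (7).
RF(f–g) = (56 + 7) / 659 = 63/659 = 0.0956 → 9.6 map units.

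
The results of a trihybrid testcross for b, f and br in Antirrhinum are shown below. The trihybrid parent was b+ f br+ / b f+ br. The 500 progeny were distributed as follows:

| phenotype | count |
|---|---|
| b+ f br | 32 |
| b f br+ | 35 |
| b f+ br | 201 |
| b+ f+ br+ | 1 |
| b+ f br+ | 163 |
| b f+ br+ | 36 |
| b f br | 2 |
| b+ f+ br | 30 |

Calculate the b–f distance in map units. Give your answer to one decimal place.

13.6 map units

The two rarest classes, b+ f+ br+ and b f br, are the double crossovers. Comparing them with the parentals, only the f allele has switched, so f is the middle locus and the order is br – f – b.
Crossovers in the f–b interval produce the single-crossover classes b f br+ and b+ f+ br (35 + 30 = 65) plus the double crossovers (3).
RF(f–b) = (65 + 3) / 500 = 68/500 = 0.1360 → 13.6 map units.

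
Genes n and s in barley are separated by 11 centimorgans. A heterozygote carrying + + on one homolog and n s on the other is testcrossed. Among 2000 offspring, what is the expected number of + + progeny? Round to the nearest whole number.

890

A map distance of 11 centimorgans corresponds to a recombination frequency of 0.110.
The F1 is + + / n s, so + + is a parental gamete class with expected frequency (1 − r)/2 = 0.890/2 = 0.4450.
Expected number = 0.4450 × 2000 = 890.00 ≈ 890.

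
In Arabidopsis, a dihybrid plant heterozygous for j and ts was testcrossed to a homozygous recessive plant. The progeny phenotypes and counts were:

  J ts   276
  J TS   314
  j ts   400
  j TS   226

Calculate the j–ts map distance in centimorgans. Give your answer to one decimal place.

The two most frequent classes, J TS (314) and j ts (400), are the parental types, so the F1 was J TS / j ts.
The recombinant classes are J ts and j TS: 276 + 226 = 502.
Recombination frequency = 502/1216 = 0.4128 ≈ 41.3%, i.e. 41.3 centimorgans.

41.3 centimorgans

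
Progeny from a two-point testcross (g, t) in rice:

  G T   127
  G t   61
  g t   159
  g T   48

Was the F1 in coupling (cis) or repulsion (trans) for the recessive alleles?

The two most frequent classes are G T (127) and g t (159); these are the parental (non-recombinant) types.
So the F1 carried G T on one chromosome and g t on the other — the recessive alleles are on the same chromosome (cis / coupling).

cis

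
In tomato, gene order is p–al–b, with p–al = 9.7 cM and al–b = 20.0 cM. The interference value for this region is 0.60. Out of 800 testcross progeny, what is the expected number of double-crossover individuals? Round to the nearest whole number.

Map distances give recombination frequencies of 0.097 and 0.200 for the two intervals.
With interference 0.60 (so coincidence = 0.40), expected double-crossover frequency = 0.097 × 0.200 × 0.40 = 0.00776.
Expected number = 0.00776 × 800 = 6.21 ≈ 6.

6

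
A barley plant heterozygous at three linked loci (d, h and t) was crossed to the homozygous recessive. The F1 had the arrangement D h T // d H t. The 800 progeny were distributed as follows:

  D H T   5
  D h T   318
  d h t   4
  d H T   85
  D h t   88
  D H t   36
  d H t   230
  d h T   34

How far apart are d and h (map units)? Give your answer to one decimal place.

The two rarest classes, D H T and d h t, are the double crossovers. Comparing them with the parentals, only the h allele has switched, so h is the middle locus and the order is t – h – d.
Crossovers in the h–d interval produce the single-crossover classes d h T and D H t (34 + 36 = 70) plus the double crossovers (9).
RF(h–d) = (70 + 9) / 800 = 79/800 = 0.0988 → 9.9 map units.

9.9 map units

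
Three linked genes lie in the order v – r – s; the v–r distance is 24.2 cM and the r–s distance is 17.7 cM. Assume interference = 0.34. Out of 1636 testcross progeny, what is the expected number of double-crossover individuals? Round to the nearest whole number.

46

Map distances give recombination frequencies of 0.242 and 0.177 for the two intervals.
With interference 0.34 (so coincidence = 0.66), expected double-crossover frequency = 0.242 × 0.177 × 0.66 = 0.02827.
Expected number = 0.02827 × 1636 = 46.25 ≈ 46.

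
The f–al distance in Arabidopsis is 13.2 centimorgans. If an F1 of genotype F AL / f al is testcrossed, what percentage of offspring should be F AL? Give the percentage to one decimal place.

43.4%

A map distance of 13.2 centimorgans corresponds to a recombination frequency of 0.132.
The F1 is F AL / f al, so F AL is a parental gamete class with expected frequency (1 − r)/2 = 0.868/2 = 0.4340.
That is 0.4340 = 43.4% of the progeny.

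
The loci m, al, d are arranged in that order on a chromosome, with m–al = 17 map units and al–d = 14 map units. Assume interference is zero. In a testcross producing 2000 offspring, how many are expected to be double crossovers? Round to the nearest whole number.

48

Map distances give recombination frequencies of 0.170 and 0.140 for the two intervals.
With no interference, expected double-crossover frequency = 0.170 × 0.140 = 0.02380.
Expected number = 0.02380 × 2000 = 47.60 ≈ 48.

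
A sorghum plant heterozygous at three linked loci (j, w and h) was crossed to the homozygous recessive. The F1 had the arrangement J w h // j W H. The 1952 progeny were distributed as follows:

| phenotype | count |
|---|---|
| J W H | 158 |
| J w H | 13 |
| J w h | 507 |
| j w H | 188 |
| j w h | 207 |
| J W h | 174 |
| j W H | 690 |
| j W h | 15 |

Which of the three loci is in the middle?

h

The two rarest classes, J w H and j W h, are the double crossovers. Comparing them with the parentals, only the h allele has switched, so h is the middle locus and the order is w – h – j.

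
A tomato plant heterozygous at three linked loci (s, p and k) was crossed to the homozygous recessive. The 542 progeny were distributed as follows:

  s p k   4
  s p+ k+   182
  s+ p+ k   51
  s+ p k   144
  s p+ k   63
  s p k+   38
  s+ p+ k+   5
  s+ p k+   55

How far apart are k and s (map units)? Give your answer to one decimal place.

The two most frequent reciprocal classes, s p+ k+ and s+ p k, are the parental types, so the F1 was s p+ k+ / s+ p k.
The two rarest classes, s+ p+ k+ and s p k, are the double crossovers. Comparing them with the parentals, only the s allele has switched, so s is the middle locus and the order is p – s – k.
Crossovers in the s–k interval produce the single-crossover classes s p+ k and s+ p k+ (63 + 55 = 118) plus the double crossovers (9).
RF(s–k) = (118 + 9) / 542 = 127/542 = 0.2343 → 23.4 map units.

23.4 map units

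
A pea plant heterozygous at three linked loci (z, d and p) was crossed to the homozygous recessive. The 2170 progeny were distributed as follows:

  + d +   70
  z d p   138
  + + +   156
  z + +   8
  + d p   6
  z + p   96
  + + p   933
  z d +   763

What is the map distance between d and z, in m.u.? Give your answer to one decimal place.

8.3 m.u.

The two most frequent reciprocal classes, + + p and z d +, are the parental types, so the F1 was + + p / z d +.
The two rarest classes, + d p and z + +, are the double crossovers. Comparing them with the parentals, only the d allele has switched, so d is the middle locus and the order is z – d – p.
Crossovers in the z–d interval produce the single-crossover classes z + p and + d + (96 + 70 = 166) plus the double crossovers (14).
RF(z–d) = (166 + 14) / 2170 = 180/2170 = 0.0829 → 8.3 m.u.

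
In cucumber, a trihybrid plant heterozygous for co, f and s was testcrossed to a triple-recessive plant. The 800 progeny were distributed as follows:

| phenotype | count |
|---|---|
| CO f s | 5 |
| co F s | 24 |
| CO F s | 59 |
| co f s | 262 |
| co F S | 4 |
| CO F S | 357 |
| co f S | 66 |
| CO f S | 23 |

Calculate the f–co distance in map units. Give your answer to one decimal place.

7.0 map units

The two most frequent reciprocal classes, co f s and CO F S, are the parental types, so the F1 was co f s / CO F S.
The two rarest classes, CO f s and co F S, are the double crossovers. Comparing them with the parentals, only the co allele has switched, so co is the middle locus and the order is f – co – s.
Crossovers in the f–co interval produce the single-crossover classes co F s and CO f S (24 + 23 = 47) plus the double crossovers (9).
RF(f–co) = (47 + 9) / 800 = 56/800 = 0.0700 → 7.0 map units.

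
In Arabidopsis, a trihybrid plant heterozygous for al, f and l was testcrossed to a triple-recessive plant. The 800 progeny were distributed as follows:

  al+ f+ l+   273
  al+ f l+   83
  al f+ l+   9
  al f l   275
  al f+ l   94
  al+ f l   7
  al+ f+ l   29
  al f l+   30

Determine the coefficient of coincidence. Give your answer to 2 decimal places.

The two most frequent reciprocal classes, al+ f+ l+ and al f l, are the parental types, so the F1 was al+ f+ l+ / al f l.
The two rarest classes, al f+ l+ and al+ f l, are the double crossovers. Comparing them with the parentals, only the al allele has switched, so al is the middle locus and the order is l – al – f.
l–al: (59 + 16)/800 = 0.0938; al–f: (177 + 16)/800 = 0.2412.
Expected DCO frequency = 0.0938 × 0.2412 ≈ 0.02262; observed = 16/800 ≈ 0.02000.
Coefficient of coincidence = 0.02000/0.02262 ≈ 0.88.

0.88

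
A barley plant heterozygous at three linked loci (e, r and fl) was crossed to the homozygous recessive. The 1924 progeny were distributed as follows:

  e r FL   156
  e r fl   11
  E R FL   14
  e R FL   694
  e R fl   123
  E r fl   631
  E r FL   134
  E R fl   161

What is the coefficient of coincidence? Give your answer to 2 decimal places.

0.50

The two most frequent reciprocal classes, E r fl and e R FL, are the parental types, so the F1 was E r fl / e R FL.
The two rarest classes, e r fl and E R FL, are the double crossovers. Comparing them with the parentals, only the e allele has switched, so e is the middle locus and the order is r – e – fl.
r–e: (317 + 25)/1924 = 0.1778; e–fl: (257 + 25)/1924 = 0.1466.
Expected DCO frequency = 0.1778 × 0.1466 ≈ 0.02607; observed = 25/1924 ≈ 0.01299.
Coefficient of coincidence = 0.01299/0.02607 ≈ 0.50.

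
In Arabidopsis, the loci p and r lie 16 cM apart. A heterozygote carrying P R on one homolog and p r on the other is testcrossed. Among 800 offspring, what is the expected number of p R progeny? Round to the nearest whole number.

A map distance of 16 cM corresponds to a recombination frequency of 0.160.
The F1 is P R / p r, so p R is a recombinant gamete class with expected frequency r/2 = 0.160/2 = 0.0800.
Expected number = 0.0800 × 800 = 64.00 ≈ 64.

64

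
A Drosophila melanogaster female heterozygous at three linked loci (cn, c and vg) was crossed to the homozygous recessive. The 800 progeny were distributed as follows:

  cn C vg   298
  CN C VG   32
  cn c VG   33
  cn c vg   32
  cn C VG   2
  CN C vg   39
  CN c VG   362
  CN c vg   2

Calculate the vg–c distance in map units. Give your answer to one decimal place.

The two most frequent reciprocal classes, cn C vg and CN c VG, are the parental types, so the F1 was cn C vg / CN c VG.
The two rarest classes, cn C VG and CN c vg, are the double crossovers. Comparing them with the parentals, only the vg allele has switched, so vg is the middle locus and the order is c – vg – cn.
Crossovers in the c–vg interval produce the single-crossover classes cn c vg and CN C VG (32 + 32 = 64) plus the double crossovers (4).
RF(c–vg) = (64 + 4) / 800 = 68/800 = 0.0850 → 8.5 map units.

8.5 map units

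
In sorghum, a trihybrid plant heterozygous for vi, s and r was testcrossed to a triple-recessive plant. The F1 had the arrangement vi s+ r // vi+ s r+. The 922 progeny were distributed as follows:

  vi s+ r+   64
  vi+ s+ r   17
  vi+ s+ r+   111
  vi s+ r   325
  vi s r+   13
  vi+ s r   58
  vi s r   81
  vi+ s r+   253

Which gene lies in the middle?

vi

The two rarest classes, vi+ s+ r and vi s r+, are the double crossovers. Comparing them with the parentals, only the vi allele has switched, so vi is the middle locus and the order is r – vi – s.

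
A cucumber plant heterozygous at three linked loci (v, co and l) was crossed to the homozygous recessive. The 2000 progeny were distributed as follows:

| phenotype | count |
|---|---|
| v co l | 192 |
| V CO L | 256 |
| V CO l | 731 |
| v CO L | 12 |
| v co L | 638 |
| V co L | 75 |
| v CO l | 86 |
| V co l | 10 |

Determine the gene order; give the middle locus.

co

The two most frequent reciprocal classes, V CO l and v co L, are the parental types, so the F1 was V CO l / v co L.
The two rarest classes, V co l and v CO L, are the double crossovers. Comparing them with the parentals, only the co allele has switched, so co is the middle locus and the order is v – co – l.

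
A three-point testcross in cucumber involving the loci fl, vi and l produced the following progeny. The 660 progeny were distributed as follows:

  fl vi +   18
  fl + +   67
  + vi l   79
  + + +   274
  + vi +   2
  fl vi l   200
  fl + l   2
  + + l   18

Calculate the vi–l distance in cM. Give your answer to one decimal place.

The two most frequent reciprocal classes, + + + and fl vi l, are the parental types, so the F1 was + + + / fl vi l.
The two rarest classes, + vi + and fl + l, are the double crossovers. Comparing them with the parentals, only the vi allele has switched, so vi is the middle locus and the order is fl – vi – l.
Crossovers in the vi–l interval produce the single-crossover classes + + l and fl vi + (18 + 18 = 36) plus the double crossovers (4).
RF(vi–l) = (36 + 4) / 660 = 40/660 = 0.0606 → 6.1 cM.

6.1 cM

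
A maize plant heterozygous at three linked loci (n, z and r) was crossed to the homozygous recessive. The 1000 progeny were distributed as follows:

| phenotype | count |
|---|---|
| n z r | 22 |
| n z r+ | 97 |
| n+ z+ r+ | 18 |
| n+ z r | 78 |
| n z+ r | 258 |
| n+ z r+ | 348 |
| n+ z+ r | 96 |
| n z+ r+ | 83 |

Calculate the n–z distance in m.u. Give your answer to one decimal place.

23.3 m.u.

The two most frequent reciprocal classes, n z+ r and n+ z r+, are the parental types, so the F1 was n z+ r / n+ z r+.
The two rarest classes, n z r and n+ z+ r+, are the double crossovers. Comparing them with the parentals, only the z allele has switched, so z is the middle locus and the order is n – z – r.
Crossovers in the n–z interval produce the single-crossover classes n+ z+ r and n z r+ (96 + 97 = 193) plus the double crossovers (40).
RF(n–z) = (193 + 40) / 1000 = 233/1000 = 0.2330 → 23.3 m.u.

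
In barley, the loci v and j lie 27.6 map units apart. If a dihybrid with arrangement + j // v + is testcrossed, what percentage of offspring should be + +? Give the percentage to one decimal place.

13.8%

A map distance of 27.6 map units corresponds to a recombination frequency of 0.276.
The F1 is + j / v +, so + + is a recombinant gamete class with expected frequency r/2 = 0.276/2 = 0.1380.
That is 0.1380 = 13.8% of the progeny.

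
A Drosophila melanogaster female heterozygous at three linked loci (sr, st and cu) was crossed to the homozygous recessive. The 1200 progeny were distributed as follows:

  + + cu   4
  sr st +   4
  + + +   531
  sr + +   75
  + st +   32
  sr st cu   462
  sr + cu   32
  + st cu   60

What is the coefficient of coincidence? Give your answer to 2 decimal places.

The two most frequent reciprocal classes, + + + and sr st cu, are the parental types, so the F1 was + + + / sr st cu.
The two rarest classes, + + cu and sr st +, are the double crossovers. Comparing them with the parentals, only the cu allele has switched, so cu is the middle locus and the order is sr – cu – st.
sr–cu: (135 + 8)/1200 = 0.1192; cu–st: (64 + 8)/1200 = 0.0600.
Expected DCO frequency = 0.1192 × 0.0600 ≈ 0.00715; observed = 8/1200 ≈ 0.00667.
Coefficient of coincidence = 0.00667/0.00715 ≈ 0.93.

0.93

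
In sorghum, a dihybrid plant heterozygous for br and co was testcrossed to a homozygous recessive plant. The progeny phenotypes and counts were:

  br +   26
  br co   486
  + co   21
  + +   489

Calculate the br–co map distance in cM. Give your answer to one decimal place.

4.6 cM

The two most frequent classes, + + (489) and br co (486), are the parental types, so the F1 was + + / br co.
The recombinant classes are + co and br +: 21 + 26 = 47.
Recombination frequency = 47/1022 = 0.0460 ≈ 4.6%, i.e. 4.6 cM.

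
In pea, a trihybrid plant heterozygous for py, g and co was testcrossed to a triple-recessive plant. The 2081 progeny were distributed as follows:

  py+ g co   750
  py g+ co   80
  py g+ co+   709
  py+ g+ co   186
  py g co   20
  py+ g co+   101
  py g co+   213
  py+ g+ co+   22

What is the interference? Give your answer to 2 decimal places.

0.11

The two most frequent reciprocal classes, py+ g co and py g+ co+, are the parental types, so the F1 was py+ g co / py g+ co+.
The two rarest classes, py g co and py+ g+ co+, are the double crossovers. Comparing them with the parentals, only the py allele has switched, so py is the middle locus and the order is g – py – co.
g–py: (399 + 42)/2081 = 0.2119; py–co: (181 + 42)/2081 = 0.1072.
Expected DCO frequency = 0.2119 × 0.1072 ≈ 0.02272; observed = 42/2081 ≈ 0.02018.
Coefficient of coincidence = 0.02018/0.02272 ≈ 0.89; interference = 1 − 0.89 = 0.11.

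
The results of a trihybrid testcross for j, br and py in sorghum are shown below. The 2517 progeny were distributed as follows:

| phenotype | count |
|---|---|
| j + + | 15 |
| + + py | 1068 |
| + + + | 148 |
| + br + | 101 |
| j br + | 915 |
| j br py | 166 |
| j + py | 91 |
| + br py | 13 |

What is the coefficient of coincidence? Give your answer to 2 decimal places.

The two most frequent reciprocal classes, + + py and j br +, are the parental types, so the F1 was + + py / j br +.
The two rarest classes, + br py and j + +, are the double crossovers. Comparing them with the parentals, only the br allele has switched, so br is the middle locus and the order is j – br – py.
j–br: (192 + 28)/2517 = 0.0874; br–py: (314 + 28)/2517 = 0.1359.
Expected DCO frequency = 0.0874 × 0.1359 ≈ 0.01188; observed = 28/2517 ≈ 0.01112.
Coefficient of coincidence = 0.01112/0.01188 ≈ 0.94.

0.94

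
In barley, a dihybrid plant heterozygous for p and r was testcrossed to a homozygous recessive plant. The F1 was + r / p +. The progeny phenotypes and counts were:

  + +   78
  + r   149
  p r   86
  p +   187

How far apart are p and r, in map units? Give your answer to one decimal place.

The recombinant classes are + + and p r: 78 + 86 = 164.
Recombination frequency = 164/500 = 0.3280 ≈ 32.8%, i.e. 32.8 map units.

32.8 map units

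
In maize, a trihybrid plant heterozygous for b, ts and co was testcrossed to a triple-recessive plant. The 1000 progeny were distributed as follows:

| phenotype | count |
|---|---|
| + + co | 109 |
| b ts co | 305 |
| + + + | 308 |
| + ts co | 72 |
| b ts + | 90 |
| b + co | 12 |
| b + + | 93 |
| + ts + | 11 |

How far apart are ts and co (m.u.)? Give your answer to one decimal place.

22.2 m.u.

The two most frequent reciprocal classes, b ts co and + + +, are the parental types, so the F1 was b ts co / + + +.
The two rarest classes, b + co and + ts +, are the double crossovers. Comparing them with the parentals, only the ts allele has switched, so ts is the middle locus and the order is co – ts – b.
Crossovers in the co–ts interval produce the single-crossover classes b ts + and + + co (90 + 109 = 199) plus the double crossovers (23).
RF(co–ts) = (199 + 23) / 1000 = 222/1000 = 0.2220 → 22.2 m.u.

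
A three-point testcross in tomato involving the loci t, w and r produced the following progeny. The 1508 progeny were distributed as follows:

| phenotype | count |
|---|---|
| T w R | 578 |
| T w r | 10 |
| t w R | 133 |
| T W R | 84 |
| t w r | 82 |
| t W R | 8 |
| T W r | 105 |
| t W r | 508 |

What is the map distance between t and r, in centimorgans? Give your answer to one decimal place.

17.0 centimorgans

The two most frequent reciprocal classes, t W r and T w R, are the parental types, so the F1 was t W r / T w R.
The two rarest classes, t W R and T w r, are the double crossovers. Comparing them with the parentals, only the r allele has switched, so r is the middle locus and the order is t – r – w.
Crossovers in the t–r interval produce the single-crossover classes T W r and t w R (105 + 133 = 238) plus the double crossovers (18).
RF(t–r) = (238 + 18) / 1508 = 256/1508 = 0.1698 → 17.0 centimorgans.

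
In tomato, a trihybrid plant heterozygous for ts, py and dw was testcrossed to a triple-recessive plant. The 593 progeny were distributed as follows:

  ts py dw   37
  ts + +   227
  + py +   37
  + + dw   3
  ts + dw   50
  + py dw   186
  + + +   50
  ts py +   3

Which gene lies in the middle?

py

The two most frequent reciprocal classes, + py dw and ts + +, are the parental types, so the F1 was + py dw / ts + +.
The two rarest classes, + + dw and ts py +, are the double crossovers. Comparing them with the parentals, only the py allele has switched, so py is the middle locus and the order is ts – py – dw.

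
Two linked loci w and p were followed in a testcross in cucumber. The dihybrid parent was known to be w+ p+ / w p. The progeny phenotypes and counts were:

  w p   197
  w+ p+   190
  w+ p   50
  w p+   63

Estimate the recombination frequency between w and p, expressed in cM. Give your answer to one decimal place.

The recombinant classes are w+ p and w p+: 50 + 63 = 113.
Recombination frequency = 113/500 = 0.2260 ≈ 22.6%, i.e. 22.6 cM.

22.6 cM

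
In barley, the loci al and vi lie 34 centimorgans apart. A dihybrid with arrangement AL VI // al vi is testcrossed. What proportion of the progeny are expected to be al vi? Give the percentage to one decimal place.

33.0%

A map distance of 34 centimorgans corresponds to a recombination frequency of 0.340.
The F1 is AL VI / al vi, so al vi is a parental gamete class with expected frequency (1 − r)/2 = 0.660/2 = 0.3300.
That is 0.3300 = 33.0% of the progeny.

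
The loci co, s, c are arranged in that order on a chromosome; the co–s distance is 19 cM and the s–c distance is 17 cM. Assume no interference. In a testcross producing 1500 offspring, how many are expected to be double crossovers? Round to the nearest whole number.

Map distances give recombination frequencies of 0.190 and 0.170 for the two intervals.
With no interference, expected double-crossover frequency = 0.190 × 0.170 = 0.03230.
Expected number = 0.03230 × 1500 = 48.45 ≈ 48.

48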